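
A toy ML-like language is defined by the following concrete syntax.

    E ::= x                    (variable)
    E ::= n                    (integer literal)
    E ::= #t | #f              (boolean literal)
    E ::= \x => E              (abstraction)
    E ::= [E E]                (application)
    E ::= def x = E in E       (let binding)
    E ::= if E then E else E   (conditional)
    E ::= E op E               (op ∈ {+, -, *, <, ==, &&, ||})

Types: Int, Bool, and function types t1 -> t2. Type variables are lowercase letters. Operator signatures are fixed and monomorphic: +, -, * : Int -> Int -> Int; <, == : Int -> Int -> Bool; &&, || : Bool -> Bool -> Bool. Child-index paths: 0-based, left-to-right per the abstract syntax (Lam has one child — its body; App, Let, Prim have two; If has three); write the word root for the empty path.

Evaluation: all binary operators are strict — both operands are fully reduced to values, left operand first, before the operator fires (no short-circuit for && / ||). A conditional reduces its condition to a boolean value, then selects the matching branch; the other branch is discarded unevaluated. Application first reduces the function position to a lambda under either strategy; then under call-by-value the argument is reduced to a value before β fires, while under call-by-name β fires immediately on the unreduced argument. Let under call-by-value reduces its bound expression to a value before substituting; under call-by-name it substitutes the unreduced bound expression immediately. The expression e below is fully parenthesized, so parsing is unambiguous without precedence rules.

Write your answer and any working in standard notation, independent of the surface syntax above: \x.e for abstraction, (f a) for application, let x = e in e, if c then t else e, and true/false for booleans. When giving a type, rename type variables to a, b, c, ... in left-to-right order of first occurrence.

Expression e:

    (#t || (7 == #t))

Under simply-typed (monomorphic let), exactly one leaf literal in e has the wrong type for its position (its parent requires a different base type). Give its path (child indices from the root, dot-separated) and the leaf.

Working:
  unify Bool ~ Bool
  unify Int ~ Int
  unify Bool ~ Int
  FAIL: mismatch Bool ~ Int

Answer: 1.1 : true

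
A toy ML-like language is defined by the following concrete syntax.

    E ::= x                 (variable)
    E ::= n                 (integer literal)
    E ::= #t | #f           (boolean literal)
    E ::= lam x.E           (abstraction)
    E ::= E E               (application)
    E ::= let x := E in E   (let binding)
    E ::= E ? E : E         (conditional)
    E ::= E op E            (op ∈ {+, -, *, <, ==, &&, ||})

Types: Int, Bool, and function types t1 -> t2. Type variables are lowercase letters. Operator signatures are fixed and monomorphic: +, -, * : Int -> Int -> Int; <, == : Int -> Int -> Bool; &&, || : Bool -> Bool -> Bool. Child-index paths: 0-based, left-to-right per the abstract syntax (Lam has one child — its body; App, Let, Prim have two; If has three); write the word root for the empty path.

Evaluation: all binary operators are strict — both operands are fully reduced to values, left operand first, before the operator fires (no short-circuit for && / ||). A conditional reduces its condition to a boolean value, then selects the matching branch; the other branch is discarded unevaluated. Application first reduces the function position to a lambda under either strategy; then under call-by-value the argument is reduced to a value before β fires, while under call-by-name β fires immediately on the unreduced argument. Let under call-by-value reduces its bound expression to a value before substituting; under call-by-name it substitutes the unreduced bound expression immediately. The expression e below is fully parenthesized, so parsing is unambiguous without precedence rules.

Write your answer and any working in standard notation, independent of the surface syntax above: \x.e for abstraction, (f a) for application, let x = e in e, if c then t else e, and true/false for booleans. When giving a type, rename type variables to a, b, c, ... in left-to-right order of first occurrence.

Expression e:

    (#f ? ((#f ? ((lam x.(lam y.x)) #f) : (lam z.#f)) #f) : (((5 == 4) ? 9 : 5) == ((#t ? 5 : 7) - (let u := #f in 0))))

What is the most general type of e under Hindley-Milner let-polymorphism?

Answer: Bool

Derivation:
  unify Bool ~ Bool
  unify Bool ~ Bool
x : a
\y._ : b -> a
\x._ : a -> b -> a
  unify a -> b -> a ~ Bool -> c
  unify a ~ Bool
  unify b -> Bool ~ c
_ _ : b -> Bool
\z._ : d -> Bool
  unify b -> Bool ~ d -> Bool
  unify b ~ d
  unify Bool ~ Bool
  unify d -> Bool ~ Bool -> e
  unify d ~ Bool
  unify Bool ~ e
_ _ : Bool
  unify Int ~ Int
  unify Int ~ Int
  unify Bool ~ Bool
  unify Int ~ Int
  unify Int ~ Int
  unify Bool ~ Bool
  unify Int ~ Int
  unify Int ~ Int
let u : Bool
  unify Int ~ Int
  unify Int ~ Int
  unify Bool ~ Bool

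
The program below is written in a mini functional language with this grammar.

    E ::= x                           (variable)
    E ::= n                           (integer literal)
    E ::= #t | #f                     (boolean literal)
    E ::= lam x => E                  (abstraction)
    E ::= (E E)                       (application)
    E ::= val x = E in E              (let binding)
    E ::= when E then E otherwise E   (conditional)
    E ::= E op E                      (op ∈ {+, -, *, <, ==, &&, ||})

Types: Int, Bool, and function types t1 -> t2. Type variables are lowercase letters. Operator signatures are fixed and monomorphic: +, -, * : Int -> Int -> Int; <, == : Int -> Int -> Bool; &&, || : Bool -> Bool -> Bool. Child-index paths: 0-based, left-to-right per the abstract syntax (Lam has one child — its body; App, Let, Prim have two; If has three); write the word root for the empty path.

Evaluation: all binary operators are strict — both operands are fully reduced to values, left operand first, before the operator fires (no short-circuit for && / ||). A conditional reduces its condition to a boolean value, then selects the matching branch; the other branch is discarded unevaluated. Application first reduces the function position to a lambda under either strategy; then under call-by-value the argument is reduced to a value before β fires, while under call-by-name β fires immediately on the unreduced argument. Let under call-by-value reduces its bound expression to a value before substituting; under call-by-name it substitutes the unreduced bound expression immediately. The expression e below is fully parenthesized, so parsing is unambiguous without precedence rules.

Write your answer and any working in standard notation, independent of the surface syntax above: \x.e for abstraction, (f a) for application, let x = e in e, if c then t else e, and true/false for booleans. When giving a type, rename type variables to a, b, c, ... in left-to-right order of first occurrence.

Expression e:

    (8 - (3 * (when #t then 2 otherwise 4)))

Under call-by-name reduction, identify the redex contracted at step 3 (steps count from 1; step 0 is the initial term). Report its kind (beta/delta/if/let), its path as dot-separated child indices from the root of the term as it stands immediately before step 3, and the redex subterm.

Derivation:
step 0: (8 - (3 * (if true then 2 else 4)))
step 1: [if@1.1] (8 - (3 * 2))
step 2: [delta@1] (8 - 6)
step 3: [delta@root] 2

Answer: delta at root : (8 - 6)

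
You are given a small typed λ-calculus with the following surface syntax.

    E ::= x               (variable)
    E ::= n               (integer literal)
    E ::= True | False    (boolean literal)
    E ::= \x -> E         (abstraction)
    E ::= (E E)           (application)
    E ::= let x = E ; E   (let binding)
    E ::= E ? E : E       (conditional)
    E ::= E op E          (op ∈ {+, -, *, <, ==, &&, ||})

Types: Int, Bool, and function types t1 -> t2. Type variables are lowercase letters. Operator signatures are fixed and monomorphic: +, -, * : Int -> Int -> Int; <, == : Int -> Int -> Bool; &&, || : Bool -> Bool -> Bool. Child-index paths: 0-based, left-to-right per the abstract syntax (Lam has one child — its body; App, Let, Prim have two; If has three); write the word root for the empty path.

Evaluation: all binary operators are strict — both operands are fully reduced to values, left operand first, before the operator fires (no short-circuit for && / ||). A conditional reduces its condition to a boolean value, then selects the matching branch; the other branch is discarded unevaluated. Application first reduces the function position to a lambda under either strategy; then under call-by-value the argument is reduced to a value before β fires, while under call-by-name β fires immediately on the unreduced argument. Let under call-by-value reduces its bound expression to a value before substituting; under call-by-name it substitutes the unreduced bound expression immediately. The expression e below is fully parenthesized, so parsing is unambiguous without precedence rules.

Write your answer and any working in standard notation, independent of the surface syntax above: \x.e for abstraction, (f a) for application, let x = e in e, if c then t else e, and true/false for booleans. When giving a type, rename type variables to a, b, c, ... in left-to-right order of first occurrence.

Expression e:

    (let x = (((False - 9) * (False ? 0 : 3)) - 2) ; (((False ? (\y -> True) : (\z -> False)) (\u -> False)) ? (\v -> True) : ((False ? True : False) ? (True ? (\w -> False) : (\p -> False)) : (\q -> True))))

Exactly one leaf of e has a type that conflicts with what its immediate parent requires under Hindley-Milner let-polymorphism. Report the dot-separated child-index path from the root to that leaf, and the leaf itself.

Answer: 0.0.0.0 : false

Working:
  unify Bool ~ Int
  FAIL: mismatch Bool ~ Int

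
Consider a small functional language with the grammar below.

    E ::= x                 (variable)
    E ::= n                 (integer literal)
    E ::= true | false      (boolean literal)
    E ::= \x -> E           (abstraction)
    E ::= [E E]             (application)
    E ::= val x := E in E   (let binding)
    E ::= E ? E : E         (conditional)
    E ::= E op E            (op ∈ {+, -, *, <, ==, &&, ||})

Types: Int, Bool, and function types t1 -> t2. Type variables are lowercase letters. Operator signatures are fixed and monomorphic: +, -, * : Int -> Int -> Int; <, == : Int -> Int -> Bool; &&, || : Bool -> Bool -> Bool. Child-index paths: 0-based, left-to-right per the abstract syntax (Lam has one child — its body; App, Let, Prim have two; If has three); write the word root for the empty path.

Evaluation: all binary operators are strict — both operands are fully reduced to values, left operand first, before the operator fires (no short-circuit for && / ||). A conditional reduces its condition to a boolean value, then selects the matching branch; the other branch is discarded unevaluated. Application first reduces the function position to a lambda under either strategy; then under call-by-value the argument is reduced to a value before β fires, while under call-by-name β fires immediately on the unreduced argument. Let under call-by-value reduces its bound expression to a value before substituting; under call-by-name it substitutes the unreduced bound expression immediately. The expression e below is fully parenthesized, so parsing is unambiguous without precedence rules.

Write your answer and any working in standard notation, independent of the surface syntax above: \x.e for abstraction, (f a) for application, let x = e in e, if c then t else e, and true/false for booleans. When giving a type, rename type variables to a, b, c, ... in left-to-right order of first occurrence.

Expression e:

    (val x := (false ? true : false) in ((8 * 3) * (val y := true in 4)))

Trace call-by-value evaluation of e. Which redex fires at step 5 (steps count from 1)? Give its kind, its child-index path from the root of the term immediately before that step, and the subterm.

Working:
step 0: (let x = (if false then true else false) in ((8 * 3) * (let y = true in 4)))
step 1: [if@0] (let x = false in ((8 * 3) * (let y = true in 4)))
step 2: [let@root] ((8 * 3) * (let y = true in 4))
step 3: [delta@0] (24 * (let y = true in 4))
step 4: [let@1] (24 * 4)
step 5: [delta@root] 96

Answer: delta at root : (24 * 4)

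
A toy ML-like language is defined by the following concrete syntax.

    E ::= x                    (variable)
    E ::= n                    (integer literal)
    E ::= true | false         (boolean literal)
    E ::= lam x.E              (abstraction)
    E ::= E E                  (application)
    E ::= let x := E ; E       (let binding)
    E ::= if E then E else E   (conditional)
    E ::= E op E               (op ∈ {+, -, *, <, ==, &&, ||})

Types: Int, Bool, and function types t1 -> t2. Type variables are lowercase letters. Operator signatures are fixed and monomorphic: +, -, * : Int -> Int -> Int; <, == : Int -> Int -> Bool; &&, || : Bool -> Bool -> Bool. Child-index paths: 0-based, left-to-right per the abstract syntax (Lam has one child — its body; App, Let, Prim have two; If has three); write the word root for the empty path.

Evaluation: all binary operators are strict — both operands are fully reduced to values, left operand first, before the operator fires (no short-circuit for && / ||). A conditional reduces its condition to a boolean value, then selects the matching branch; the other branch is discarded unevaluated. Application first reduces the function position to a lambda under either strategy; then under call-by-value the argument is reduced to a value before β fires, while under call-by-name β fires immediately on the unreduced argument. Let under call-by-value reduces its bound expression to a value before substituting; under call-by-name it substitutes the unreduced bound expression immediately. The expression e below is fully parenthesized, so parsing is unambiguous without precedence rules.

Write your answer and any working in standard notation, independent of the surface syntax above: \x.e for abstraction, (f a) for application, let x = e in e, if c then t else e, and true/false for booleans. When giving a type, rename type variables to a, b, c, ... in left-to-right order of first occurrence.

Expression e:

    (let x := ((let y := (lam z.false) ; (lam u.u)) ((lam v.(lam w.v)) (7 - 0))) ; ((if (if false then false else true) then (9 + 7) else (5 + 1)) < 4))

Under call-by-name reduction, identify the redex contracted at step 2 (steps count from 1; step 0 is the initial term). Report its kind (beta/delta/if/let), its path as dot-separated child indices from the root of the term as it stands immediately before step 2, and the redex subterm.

Derivation:
step 0: (let x = ((let y = (\z.false) in (\u.u)) ((\v.(\w.v)) (7 - 0))) in ((if (if false then false else true) then (9 + 7) else (5 + 1)) < 4))
step 1: [let@root] ((if (if false then false else true) then (9 + 7) else (5 + 1)) < 4)
step 2: [if@0.0] ((if true then (9 + 7) else (5 + 1)) < 4)

Answer: if at 0.0 : (if false then false else true)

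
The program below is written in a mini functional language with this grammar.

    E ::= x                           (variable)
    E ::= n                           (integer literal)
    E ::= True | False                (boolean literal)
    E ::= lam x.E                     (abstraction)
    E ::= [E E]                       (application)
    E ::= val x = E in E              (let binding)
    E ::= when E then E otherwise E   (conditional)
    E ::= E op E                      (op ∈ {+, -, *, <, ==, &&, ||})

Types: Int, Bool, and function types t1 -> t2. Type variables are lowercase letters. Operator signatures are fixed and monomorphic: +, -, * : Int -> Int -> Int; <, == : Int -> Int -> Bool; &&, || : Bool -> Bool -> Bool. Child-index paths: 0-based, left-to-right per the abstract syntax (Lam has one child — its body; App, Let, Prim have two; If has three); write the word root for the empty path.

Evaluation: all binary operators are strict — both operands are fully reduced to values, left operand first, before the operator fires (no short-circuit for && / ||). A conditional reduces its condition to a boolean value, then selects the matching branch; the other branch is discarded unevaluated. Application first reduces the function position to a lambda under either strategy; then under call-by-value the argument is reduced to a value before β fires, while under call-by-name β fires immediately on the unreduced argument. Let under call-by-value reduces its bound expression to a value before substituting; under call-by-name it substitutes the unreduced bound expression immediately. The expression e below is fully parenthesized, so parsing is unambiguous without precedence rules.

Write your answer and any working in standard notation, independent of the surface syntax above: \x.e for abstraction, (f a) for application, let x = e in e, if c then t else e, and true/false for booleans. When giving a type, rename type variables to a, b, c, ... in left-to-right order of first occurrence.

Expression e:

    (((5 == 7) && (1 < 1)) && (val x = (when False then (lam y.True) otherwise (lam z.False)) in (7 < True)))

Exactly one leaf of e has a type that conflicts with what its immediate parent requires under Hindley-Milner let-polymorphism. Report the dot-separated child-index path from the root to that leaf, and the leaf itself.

Answer: 1.1.1 : true

Working:
  unify Int ~ Int
  unify Int ~ Int
  unify Bool ~ Bool
  unify Int ~ Int
  unify Int ~ Int
  unify Bool ~ Bool
  unify Bool ~ Bool
  unify Bool ~ Bool
\y._ : a -> Bool
\z._ : b -> Bool
  unify a -> Bool ~ b -> Bool
  unify a ~ b
  unify Bool ~ Bool
let x : forall. b -> Bool
  unify Int ~ Int
  unify Bool ~ Int
  FAIL: mismatch Bool ~ Int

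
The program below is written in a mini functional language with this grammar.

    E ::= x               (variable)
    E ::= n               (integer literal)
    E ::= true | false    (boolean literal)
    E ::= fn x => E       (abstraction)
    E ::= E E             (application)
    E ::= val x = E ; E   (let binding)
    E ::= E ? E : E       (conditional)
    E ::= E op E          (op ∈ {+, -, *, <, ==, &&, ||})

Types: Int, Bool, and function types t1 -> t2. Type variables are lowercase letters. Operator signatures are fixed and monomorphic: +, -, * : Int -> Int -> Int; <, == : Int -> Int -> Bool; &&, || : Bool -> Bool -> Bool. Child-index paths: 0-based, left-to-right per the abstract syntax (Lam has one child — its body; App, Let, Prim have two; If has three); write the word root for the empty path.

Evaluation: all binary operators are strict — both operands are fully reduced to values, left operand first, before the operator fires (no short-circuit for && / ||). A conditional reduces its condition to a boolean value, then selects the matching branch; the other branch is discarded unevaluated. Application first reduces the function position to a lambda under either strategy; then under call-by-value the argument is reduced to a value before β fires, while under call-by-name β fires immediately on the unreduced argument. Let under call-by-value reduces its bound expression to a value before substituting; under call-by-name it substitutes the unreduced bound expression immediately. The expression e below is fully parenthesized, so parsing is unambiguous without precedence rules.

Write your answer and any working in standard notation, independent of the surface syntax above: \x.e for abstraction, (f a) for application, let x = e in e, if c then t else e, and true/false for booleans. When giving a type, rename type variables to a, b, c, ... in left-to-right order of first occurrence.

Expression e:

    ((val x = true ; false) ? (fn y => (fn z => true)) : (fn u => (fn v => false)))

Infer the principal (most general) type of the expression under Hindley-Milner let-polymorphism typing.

Trace:
let x : Bool
  unify Bool ~ Bool
\z._ : b -> Bool
\y._ : a -> b -> Bool
\v._ : d -> Bool
\u._ : c -> d -> Bool
  unify a -> b -> Bool ~ c -> d -> Bool
  unify a ~ c
  unify b -> Bool ~ d -> Bool
  unify b ~ d
  unify Bool ~ Bool

Answer: a -> b -> Bool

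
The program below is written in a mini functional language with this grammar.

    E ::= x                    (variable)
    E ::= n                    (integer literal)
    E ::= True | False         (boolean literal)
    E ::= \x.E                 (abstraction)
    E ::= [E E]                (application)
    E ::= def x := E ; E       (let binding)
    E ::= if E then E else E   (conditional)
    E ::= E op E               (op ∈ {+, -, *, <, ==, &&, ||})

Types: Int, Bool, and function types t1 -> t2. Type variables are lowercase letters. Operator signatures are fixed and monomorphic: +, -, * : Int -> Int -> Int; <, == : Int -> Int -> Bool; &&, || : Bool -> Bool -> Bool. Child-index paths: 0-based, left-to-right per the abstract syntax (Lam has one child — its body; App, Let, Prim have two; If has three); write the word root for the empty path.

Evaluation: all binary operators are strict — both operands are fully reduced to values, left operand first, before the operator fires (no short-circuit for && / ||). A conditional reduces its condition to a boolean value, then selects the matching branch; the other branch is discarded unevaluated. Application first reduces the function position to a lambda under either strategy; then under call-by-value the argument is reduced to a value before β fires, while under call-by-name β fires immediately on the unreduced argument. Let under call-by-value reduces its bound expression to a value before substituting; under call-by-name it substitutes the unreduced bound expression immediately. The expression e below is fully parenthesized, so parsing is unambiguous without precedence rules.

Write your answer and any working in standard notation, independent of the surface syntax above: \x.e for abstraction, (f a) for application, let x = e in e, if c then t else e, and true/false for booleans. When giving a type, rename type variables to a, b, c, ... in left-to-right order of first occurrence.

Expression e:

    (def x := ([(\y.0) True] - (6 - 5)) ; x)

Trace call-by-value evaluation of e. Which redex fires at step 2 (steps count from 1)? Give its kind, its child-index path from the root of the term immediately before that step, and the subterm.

Answer: delta at 0.1 : (6 - 5)

Working:
step 0: (let x = (((\y.0) true) - (6 - 5)) in x)
step 1: [beta@0.0] (let x = (0 - (6 - 5)) in x)
step 2: [delta@0.1] (let x = (0 - 1) in x)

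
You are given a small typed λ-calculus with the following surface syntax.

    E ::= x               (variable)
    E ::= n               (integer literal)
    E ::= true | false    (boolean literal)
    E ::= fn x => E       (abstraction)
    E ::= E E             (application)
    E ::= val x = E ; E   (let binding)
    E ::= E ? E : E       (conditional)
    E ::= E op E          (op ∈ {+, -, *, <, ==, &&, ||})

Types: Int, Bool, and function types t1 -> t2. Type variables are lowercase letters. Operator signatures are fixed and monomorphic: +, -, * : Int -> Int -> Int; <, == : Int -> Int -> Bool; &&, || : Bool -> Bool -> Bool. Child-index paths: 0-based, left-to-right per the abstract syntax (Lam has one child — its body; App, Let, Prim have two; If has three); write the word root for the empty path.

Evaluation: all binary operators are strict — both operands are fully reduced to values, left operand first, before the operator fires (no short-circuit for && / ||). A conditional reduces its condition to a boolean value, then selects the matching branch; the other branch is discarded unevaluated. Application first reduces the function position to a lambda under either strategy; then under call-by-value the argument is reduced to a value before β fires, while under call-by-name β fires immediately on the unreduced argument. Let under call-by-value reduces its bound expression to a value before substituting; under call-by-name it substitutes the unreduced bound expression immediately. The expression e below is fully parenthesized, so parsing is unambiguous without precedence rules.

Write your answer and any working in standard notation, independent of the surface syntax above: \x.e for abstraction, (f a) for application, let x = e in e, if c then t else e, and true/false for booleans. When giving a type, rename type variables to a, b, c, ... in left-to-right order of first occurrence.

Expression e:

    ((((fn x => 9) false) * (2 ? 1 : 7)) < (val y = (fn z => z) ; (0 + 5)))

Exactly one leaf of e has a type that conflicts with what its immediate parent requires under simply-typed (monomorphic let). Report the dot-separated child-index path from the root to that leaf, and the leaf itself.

Working:
\x._ : a -> Int
  unify a -> Int ~ Bool -> b
  unify a ~ Bool
  unify Int ~ b
_ _ : Int
  unify Int ~ Int
  unify Int ~ Bool
  FAIL: mismatch Int ~ Bool

Answer: 0.1.0 : 2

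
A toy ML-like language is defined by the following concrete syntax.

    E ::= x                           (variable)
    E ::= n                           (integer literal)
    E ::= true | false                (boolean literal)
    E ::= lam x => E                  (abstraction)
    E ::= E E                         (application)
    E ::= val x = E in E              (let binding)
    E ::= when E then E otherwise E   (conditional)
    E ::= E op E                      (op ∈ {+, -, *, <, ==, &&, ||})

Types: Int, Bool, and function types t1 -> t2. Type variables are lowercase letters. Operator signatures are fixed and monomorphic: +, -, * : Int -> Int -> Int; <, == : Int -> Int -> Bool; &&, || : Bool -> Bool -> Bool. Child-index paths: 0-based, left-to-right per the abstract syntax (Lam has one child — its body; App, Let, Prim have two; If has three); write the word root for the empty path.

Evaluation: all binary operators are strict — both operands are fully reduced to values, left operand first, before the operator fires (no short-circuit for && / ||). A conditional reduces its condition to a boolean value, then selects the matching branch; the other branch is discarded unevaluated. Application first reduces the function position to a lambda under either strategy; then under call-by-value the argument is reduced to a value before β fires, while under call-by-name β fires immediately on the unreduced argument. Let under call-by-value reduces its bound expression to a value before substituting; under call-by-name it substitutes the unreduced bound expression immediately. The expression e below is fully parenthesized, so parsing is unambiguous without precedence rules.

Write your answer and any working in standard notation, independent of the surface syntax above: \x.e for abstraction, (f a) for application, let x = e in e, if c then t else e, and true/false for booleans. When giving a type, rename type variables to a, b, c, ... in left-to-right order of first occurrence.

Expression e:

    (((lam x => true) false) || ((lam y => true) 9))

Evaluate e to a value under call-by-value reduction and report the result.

Answer: true

Working:
step 0: (((\x.true) false) || ((\y.true) 9))
step 1: [beta@0] (true || ((\y.true) 9))
step 2: [beta@1] (true || true)
step 3: [delta@root] true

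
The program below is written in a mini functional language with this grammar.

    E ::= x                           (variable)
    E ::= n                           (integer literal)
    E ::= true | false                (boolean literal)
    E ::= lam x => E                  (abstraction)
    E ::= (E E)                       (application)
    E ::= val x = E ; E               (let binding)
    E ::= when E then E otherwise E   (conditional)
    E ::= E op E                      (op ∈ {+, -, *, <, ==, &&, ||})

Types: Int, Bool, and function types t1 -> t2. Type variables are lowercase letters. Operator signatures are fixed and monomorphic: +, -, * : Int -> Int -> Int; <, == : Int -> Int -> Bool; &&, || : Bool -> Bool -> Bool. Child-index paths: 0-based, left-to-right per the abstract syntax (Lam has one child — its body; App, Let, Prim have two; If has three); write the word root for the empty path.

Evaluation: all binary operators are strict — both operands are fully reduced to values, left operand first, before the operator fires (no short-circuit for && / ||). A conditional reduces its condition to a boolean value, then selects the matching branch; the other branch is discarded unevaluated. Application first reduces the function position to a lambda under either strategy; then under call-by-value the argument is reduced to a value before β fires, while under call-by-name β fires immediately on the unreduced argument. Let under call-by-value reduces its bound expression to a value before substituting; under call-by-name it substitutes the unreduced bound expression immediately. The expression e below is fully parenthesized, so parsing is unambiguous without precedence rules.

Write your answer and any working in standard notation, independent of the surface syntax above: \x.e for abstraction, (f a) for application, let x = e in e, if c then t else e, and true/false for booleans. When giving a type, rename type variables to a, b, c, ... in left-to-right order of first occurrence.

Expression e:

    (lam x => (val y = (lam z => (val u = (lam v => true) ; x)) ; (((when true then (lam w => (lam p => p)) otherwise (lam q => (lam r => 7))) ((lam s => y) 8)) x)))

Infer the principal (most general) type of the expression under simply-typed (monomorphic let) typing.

Derivation:
\v._ : c -> Bool
let u : c -> Bool
x : a
\z._ : b -> a
let y : b -> a
  unify Bool ~ Bool
p : e
\p._ : e -> e
\w._ : d -> e -> e
\r._ : g -> Int
\q._ : f -> g -> Int
  unify d -> e -> e ~ f -> g -> Int
  unify d ~ f
  unify e -> e ~ g -> Int
  unify e ~ g
  unify g ~ Int
y : b -> a
\s._ : h -> b -> a
  unify h -> b -> a ~ Int -> i
  unify h ~ Int
  unify b -> a ~ i
_ _ : b -> a
  unify f -> Int -> Int ~ (b -> a) -> j
  unify f ~ b -> a
  unify Int -> Int ~ j
_ _ : Int -> Int
x : a
  unify Int -> Int ~ a -> k
  unify Int ~ a
  unify Int ~ k
_ _ : Int
\x._ : Int -> Int

Answer: Int -> Int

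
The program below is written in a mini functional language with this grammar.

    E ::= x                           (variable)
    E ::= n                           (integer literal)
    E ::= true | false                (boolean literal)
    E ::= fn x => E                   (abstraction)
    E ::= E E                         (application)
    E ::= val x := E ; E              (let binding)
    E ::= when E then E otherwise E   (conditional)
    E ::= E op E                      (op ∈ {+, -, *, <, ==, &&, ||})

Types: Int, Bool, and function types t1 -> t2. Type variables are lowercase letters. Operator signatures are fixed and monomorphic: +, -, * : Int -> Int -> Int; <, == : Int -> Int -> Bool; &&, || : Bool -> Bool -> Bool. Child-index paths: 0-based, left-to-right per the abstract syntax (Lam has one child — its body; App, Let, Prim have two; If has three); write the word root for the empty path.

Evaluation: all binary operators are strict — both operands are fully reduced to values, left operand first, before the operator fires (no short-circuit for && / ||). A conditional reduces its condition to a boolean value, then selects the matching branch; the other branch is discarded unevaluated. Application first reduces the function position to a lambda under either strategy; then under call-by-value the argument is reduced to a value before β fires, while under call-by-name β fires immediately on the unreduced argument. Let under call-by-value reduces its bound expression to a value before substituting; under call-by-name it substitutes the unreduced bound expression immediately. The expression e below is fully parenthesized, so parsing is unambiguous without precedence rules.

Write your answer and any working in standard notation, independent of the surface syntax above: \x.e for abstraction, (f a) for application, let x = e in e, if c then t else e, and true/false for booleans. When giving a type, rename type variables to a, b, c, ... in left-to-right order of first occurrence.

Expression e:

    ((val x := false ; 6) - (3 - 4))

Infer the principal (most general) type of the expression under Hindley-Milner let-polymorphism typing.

Answer: Int

Derivation:
let x : Bool
  unify Int ~ Int
  unify Int ~ Int
  unify Int ~ Int
  unify Int ~ Int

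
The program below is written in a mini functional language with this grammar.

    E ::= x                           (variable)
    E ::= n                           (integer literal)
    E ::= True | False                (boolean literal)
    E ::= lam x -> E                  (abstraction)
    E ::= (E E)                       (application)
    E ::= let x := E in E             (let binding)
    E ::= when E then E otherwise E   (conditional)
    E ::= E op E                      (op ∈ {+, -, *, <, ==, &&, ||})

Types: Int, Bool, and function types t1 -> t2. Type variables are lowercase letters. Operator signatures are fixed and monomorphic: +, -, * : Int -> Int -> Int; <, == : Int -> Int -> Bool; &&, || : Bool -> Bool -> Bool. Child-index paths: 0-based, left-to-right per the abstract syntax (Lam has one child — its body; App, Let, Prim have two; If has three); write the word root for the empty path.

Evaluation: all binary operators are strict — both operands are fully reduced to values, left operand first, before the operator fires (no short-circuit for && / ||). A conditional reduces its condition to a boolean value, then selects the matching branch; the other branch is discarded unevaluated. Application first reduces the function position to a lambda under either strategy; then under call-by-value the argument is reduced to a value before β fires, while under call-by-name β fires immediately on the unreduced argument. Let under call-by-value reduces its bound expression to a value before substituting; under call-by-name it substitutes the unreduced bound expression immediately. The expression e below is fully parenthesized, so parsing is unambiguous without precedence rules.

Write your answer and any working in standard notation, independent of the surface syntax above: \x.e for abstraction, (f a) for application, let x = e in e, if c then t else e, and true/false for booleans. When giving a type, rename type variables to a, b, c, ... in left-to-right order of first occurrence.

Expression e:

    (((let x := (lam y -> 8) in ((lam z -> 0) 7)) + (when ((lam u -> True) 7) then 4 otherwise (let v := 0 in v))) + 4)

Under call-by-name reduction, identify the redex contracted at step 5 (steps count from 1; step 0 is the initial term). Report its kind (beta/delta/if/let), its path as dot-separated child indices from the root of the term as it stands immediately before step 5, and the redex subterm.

Answer: delta at 0 : (0 + 4)

Derivation:
step 0: (((let x = (\y.8) in ((\z.0) 7)) + (if ((\u.true) 7) then 4 else (let v = 0 in v))) + 4)
step 1: [let@0.0] ((((\z.0) 7) + (if ((\u.true) 7) then 4 else (let v = 0 in v))) + 4)
step 2: [beta@0.0] ((0 + (if ((\u.true) 7) then 4 else (let v = 0 in v))) + 4)
step 3: [beta@0.1.0] ((0 + (if true then 4 else (let v = 0 in v))) + 4)
step 4: [if@0.1] ((0 + 4) + 4)
step 5: [delta@0] (4 + 4)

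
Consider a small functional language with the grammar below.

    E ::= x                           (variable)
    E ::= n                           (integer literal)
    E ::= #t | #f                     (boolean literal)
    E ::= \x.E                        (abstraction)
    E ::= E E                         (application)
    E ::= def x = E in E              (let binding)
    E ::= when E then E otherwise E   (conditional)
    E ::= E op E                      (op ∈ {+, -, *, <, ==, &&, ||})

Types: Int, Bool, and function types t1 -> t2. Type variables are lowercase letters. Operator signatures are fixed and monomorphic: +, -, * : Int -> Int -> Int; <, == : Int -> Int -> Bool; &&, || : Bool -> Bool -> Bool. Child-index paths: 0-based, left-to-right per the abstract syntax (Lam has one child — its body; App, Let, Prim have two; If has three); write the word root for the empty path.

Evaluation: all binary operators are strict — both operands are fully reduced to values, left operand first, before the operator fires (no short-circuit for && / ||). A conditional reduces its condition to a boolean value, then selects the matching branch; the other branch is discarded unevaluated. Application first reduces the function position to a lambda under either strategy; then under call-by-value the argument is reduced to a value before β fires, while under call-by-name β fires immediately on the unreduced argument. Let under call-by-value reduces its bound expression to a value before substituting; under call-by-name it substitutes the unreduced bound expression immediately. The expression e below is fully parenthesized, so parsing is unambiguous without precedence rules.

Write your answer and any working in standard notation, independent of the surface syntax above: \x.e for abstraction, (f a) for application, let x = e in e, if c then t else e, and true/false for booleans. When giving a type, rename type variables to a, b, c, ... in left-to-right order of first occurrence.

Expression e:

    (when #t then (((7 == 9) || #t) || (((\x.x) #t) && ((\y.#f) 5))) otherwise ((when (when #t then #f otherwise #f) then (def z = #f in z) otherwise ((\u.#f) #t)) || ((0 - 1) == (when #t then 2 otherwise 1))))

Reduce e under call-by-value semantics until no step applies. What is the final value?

Answer: true

Working:
step 0: (if true then (((7 == 9) || true) || (((\x.x) true) && ((\y.false) 5))) else ((if (if true then false else false) then (let z = false in z) else ((\u.false) true)) || ((0 - 1) == (if true then 2 else 1))))
step 1: [if@root] (((7 == 9) || true) || (((\x.x) true) && ((\y.false) 5)))
step 2: [delta@0.0] ((false || true) || (((\x.x) true) && ((\y.false) 5)))
step 3: [delta@0] (true || (((\x.x) true) && ((\y.false) 5)))
step 4: [beta@1.0] (true || (true && ((\y.false) 5)))
step 5: [beta@1.1] (true || (true && false))
step 6: [delta@1] (true || false)
step 7: [delta@root] true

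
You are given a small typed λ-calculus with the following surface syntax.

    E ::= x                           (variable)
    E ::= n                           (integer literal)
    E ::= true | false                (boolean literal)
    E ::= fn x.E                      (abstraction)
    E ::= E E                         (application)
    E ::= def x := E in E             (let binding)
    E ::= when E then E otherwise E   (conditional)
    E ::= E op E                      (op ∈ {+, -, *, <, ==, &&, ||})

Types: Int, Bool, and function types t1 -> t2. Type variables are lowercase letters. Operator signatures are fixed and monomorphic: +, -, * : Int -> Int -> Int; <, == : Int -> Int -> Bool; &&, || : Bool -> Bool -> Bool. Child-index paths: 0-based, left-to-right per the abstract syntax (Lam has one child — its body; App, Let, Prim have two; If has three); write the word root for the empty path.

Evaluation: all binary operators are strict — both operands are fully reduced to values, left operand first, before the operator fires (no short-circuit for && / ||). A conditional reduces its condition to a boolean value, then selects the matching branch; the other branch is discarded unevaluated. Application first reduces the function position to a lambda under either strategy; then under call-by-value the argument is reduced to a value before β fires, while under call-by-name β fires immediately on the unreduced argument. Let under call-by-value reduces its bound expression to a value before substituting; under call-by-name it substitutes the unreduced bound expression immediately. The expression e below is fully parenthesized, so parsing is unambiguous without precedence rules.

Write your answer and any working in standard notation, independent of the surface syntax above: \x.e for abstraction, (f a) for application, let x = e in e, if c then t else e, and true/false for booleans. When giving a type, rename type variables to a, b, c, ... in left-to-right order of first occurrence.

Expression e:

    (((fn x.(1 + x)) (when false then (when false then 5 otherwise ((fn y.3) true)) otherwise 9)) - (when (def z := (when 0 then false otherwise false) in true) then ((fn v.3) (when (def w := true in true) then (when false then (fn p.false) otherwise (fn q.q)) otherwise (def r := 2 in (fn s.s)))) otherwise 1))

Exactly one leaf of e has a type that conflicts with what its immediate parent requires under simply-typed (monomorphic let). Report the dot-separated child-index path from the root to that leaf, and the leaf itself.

Working:
  unify Int ~ Int
x : a
  unify a ~ Int
\x._ : Int -> Int
  unify Bool ~ Bool
  unify Bool ~ Bool
\y._ : b -> Int
  unify b -> Int ~ Bool -> c
  unify b ~ Bool
  unify Int ~ c
_ _ : Int
  unify Int ~ Int
  unify Int ~ Int
  unify Int -> Int ~ Int -> d
  unify Int ~ Int
  unify Int ~ d
_ _ : Int
  unify Int ~ Int
  unify Int ~ Bool
  FAIL: mismatch Int ~ Bool

Answer: 1.0.0.0 : 0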